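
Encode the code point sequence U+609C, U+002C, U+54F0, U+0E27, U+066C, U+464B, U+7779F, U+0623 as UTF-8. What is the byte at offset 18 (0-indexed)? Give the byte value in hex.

U+609C → 3-byte form E6 82 9C at offsets 0–2.
U+002C → 1-byte form 2C at offsets 3–3.
U+54F0 → 3-byte form E5 93 B0 at offsets 4–6.
U+0E27 → 3-byte form E0 B8 A7 at offsets 7–9.
U+066C → 2-byte form D9 AC at offsets 10–11.
U+464B → 3-byte form E4 99 8B at offsets 12–14.
U+7779F → 4-byte form F1 B7 9E 9F at offsets 15–18.
Offset 18 falls in char 7's range; it's byte 4 of F1 B7 9E 9F = 0x9F.

0x9F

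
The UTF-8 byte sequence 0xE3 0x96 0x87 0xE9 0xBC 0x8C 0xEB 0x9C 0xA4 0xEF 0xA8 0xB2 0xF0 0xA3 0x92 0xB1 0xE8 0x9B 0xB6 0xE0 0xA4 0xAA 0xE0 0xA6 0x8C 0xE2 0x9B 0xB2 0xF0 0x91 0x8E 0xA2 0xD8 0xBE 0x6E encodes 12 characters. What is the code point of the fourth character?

Offset 0: leading byte 0xE3 = 11100011 → 3-byte char #1 = E3 96 87.
Offset 3: leading byte 0xE9 = 11101001 → 3-byte char #2 = E9 BC 8C.
Offset 6: leading byte 0xEB = 11101011 → 3-byte char #3 = EB 9C A4.
Offset 9: leading byte 0xEF = 11101111 → 3-byte char #4 = EF A8 B2.
Leading byte 0xEF = 11101111 matches 1110xxxx → 3-byte sequence.
Byte 1: 0xEF = 11101111, payload 1111 (4 bits).
Byte 2: 0xA8 = 10101000 (10xxxxxx ✓), payload 101000.
Byte 3: 0xB2 = 10110010 (10xxxxxx ✓), payload 110010.
Concatenate: 1111101000110010 = 0xFA32 (16 bits → U+FA32).

U+FA32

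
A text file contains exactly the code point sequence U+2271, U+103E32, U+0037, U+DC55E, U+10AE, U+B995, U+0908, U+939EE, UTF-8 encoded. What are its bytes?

U+2271: 3-byte form → E2 89 B1.
U+103E32: 4-byte form → F4 83 B8 B2.
U+0037: 1-byte form → 37.
U+DC55E: 4-byte form → F3 9C 95 9E.
U+10AE: 3-byte form → E1 82 AE.
U+B995: 3-byte form → EB A6 95.
U+0908: 3-byte form → E0 A4 88.
U+939EE: 4-byte form → F2 93 A7 AE.
Concatenated (25 bytes): E2 89 B1 F4 83 B8 B2 37 F3 9C 95 9E E1 82 AE EB A6 95 E0 A4 88 F2 93 A7 AE.

E2 89 B1 F4 83 B8 B2 37 F3 9C 95 9E E1 82 AE EB A6 95 E0 A4 88 F2 93 A7 AE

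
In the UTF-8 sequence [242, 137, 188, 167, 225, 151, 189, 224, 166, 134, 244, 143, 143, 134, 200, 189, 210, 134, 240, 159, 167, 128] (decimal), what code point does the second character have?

U+15FD

Offset 0: leading byte 0xF2 = 11110010 → 4-byte char #1 = F2 89 BC A7.
Offset 4: leading byte 0xE1 = 11100001 → 3-byte char #2 = E1 97 BD.
Leading byte 0xE1 = 11100001 matches 1110xxxx → 3-byte sequence.
Byte 1: 0xE1 = 11100001, payload 0001 (4 bits).
Byte 2: 0x97 = 10010111 (10xxxxxx ✓), payload 010111.
Byte 3: 0xBD = 10111101 (10xxxxxx ✓), payload 111101.
Concatenate: 0001010111111101 = 0x15FD (16 bits → U+15FD).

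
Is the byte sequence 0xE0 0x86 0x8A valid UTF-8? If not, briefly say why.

invalid (overlong encoding)

Leading byte 0xE0 = 11100000 → 3-byte form.
Continuation bytes all match 10xxxxxx. Payload decodes to 0x18A.
But 0x18A < 0x800, the minimum for a 3-byte sequence — this is an overlong encoding.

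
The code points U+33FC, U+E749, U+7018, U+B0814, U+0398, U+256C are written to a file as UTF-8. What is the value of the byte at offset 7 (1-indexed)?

0xE7

1-indexed offset 7 is 0-indexed offset 6.
U+33FC → 3-byte form E3 8F BC at offsets 0–2.
U+E749 → 3-byte form EE 9D 89 at offsets 3–5.
U+7018 → 3-byte form E7 80 98 at offsets 6–8.
Offset 6 falls in char 3's range; it's byte 1 of E7 80 98 = 0xE7.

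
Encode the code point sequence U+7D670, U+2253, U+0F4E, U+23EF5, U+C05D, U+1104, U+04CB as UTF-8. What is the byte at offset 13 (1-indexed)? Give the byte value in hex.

0xBB

1-indexed offset 13 is 0-indexed offset 12.
U+7D670 → 4-byte form F1 BD 99 B0 at offsets 0–3.
U+2253 → 3-byte form E2 89 93 at offsets 4–6.
U+0F4E → 3-byte form E0 BD 8E at offsets 7–9.
U+23EF5 → 4-byte form F0 A3 BB B5 at offsets 10–13.
Offset 12 falls in char 4's range; it's byte 3 of F0 A3 BB B5 = 0xBB.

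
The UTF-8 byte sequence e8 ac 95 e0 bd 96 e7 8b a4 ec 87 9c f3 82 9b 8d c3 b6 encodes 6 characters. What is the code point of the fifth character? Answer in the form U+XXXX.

Offset 0: leading byte 0xE8 = 11101000 → 3-byte char #1 = E8 AC 95.
Offset 3: leading byte 0xE0 = 11100000 → 3-byte char #2 = E0 BD 96.
Offset 6: leading byte 0xE7 = 11100111 → 3-byte char #3 = E7 8B A4.
Offset 9: leading byte 0xEC = 11101100 → 3-byte char #4 = EC 87 9C.
Offset 12: leading byte 0xF3 = 11110011 → 4-byte char #5 = F3 82 9B 8D.
Leading byte 0xF3 = 11110011 matches 11110xxx → 4-byte sequence.
Byte 1: 0xF3 = 11110011, payload 011 (3 bits).
Byte 2: 0x82 = 10000010 (10xxxxxx ✓), payload 000010.
Byte 3: 0x9B = 10011011 (10xxxxxx ✓), payload 011011.
Byte 4: 0x8D = 10001101 (10xxxxxx ✓), payload 001101.
Concatenate: 011000010011011001101 = 0xC26CD (21 bits → U+C26CD).

U+C26CD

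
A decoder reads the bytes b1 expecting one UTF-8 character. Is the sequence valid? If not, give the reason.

Byte 0xB1 = 10110001 has the form 10xxxxxx — a continuation byte — but there is no preceding leading byte.

invalid (continuation byte with no leading byte)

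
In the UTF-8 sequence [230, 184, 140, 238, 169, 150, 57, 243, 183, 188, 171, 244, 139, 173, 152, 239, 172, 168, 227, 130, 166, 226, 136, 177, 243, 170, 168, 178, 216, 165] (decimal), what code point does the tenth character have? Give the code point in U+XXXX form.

U+0625

Offset 0: leading byte 0xE6 = 11100110 → 3-byte char #1 = E6 B8 8C.
Offset 3: leading byte 0xEE = 11101110 → 3-byte char #2 = EE A9 96.
Offset 6: leading byte 0x39 = 00111001 → 1-byte char #3 = 39.
Offset 7: leading byte 0xF3 = 11110011 → 4-byte char #4 = F3 B7 BC AB.
Offset 11: leading byte 0xF4 = 11110100 → 4-byte char #5 = F4 8B AD 98.
Offset 15: leading byte 0xEF = 11101111 → 3-byte char #6 = EF AC A8.
Offset 18: leading byte 0xE3 = 11100011 → 3-byte char #7 = E3 82 A6.
Offset 21: leading byte 0xE2 = 11100010 → 3-byte char #8 = E2 88 B1.
Offset 24: leading byte 0xF3 = 11110011 → 4-byte char #9 = F3 AA A8 B2.
Offset 28: leading byte 0xD8 = 11011000 → 2-byte char #10 = D8 A5.
Leading byte 0xD8 = 11011000 matches 110xxxxx → 2-byte sequence.
Byte 1: 0xD8 = 11011000, payload 11000 (5 bits).
Byte 2: 0xA5 = 10100101 (10xxxxxx ✓), payload 100101.
Concatenate: 11000100101 = 0x625 (11 bits → U+0625).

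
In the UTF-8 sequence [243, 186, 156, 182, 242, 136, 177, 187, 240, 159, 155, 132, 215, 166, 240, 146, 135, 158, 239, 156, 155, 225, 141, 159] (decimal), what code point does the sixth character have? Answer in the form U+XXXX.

U+F71B

Offset 0: leading byte 0xF3 = 11110011 → 4-byte char #1 = F3 BA 9C B6.
Offset 4: leading byte 0xF2 = 11110010 → 4-byte char #2 = F2 88 B1 BB.
Offset 8: leading byte 0xF0 = 11110000 → 4-byte char #3 = F0 9F 9B 84.
Offset 12: leading byte 0xD7 = 11010111 → 2-byte char #4 = D7 A6.
Offset 14: leading byte 0xF0 = 11110000 → 4-byte char #5 = F0 92 87 9E.
Offset 18: leading byte 0xEF = 11101111 → 3-byte char #6 = EF 9C 9B.
Leading byte 0xEF = 11101111 matches 1110xxxx → 3-byte sequence.
Byte 1: 0xEF = 11101111, payload 1111 (4 bits).
Byte 2: 0x9C = 10011100 (10xxxxxx ✓), payload 011100.
Byte 3: 0x9B = 10011011 (10xxxxxx ✓), payload 011011.
Concatenate: 1111011100011011 = 0xF71B (16 bits → U+F71B).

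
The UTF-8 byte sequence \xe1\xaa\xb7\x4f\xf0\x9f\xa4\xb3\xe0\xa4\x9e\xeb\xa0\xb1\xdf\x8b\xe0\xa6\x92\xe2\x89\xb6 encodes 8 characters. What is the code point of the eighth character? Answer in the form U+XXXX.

U+2276

Offset 0: leading byte 0xE1 = 11100001 → 3-byte char #1 = E1 AA B7.
Offset 3: leading byte 0x4F = 01001111 → 1-byte char #2 = 4F.
Offset 4: leading byte 0xF0 = 11110000 → 4-byte char #3 = F0 9F A4 B3.
Offset 8: leading byte 0xE0 = 11100000 → 3-byte char #4 = E0 A4 9E.
Offset 11: leading byte 0xEB = 11101011 → 3-byte char #5 = EB A0 B1.
Offset 14: leading byte 0xDF = 11011111 → 2-byte char #6 = DF 8B.
Offset 16: leading byte 0xE0 = 11100000 → 3-byte char #7 = E0 A6 92.
Offset 19: leading byte 0xE2 = 11100010 → 3-byte char #8 = E2 89 B6.
Leading byte 0xE2 = 11100010 matches 1110xxxx → 3-byte sequence.
Byte 1: 0xE2 = 11100010, payload 0010 (4 bits).
Byte 2: 0x89 = 10001001 (10xxxxxx ✓), payload 001001.
Byte 3: 0xB6 = 10110110 (10xxxxxx ✓), payload 110110.
Concatenate: 0010001001110110 = 0x2276 (16 bits → U+2276).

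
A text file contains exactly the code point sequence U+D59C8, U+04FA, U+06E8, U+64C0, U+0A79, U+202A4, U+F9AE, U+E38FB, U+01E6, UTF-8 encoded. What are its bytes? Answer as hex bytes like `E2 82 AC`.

U+D59C8: 4-byte form → F3 95 A7 88.
U+04FA: 2-byte form → D3 BA.
U+06E8: 2-byte form → DB A8.
U+64C0: 3-byte form → E6 93 80.
U+0A79: 3-byte form → E0 A9 B9.
U+202A4: 4-byte form → F0 A0 8A A4.
U+F9AE: 3-byte form → EF A6 AE.
U+E38FB: 4-byte form → F3 A3 A3 BB.
U+01E6: 2-byte form → C7 A6.
Concatenated (27 bytes): F3 95 A7 88 D3 BA DB A8 E6 93 80 E0 A9 B9 F0 A0 8A A4 EF A6 AE F3 A3 A3 BB C7 A6.

F3 95 A7 88 D3 BA DB A8 E6 93 80 E0 A9 B9 F0 A0 8A A4 EF A6 AE F3 A3 A3 BB C7 A6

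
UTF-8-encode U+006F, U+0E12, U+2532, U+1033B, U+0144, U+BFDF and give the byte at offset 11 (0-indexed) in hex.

0xC5

U+006F → 1-byte form 6F at offsets 0–0.
U+0E12 → 3-byte form E0 B8 92 at offsets 1–3.
U+2532 → 3-byte form E2 94 B2 at offsets 4–6.
U+1033B → 4-byte form F0 90 8C BB at offsets 7–10.
U+0144 → 2-byte form C5 84 at offsets 11–12.
Offset 11 falls in char 5's range; it's byte 1 of C5 84 = 0xC5.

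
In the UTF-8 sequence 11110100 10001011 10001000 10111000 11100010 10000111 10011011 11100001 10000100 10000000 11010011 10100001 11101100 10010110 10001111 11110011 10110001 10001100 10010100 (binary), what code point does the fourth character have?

U+04E1

Offset 0: leading byte 0xF4 = 11110100 → 4-byte char #1 = F4 8B 88 B8.
Offset 4: leading byte 0xE2 = 11100010 → 3-byte char #2 = E2 87 9B.
Offset 7: leading byte 0xE1 = 11100001 → 3-byte char #3 = E1 84 80.
Offset 10: leading byte 0xD3 = 11010011 → 2-byte char #4 = D3 A1.
Leading byte 0xD3 = 11010011 matches 110xxxxx → 2-byte sequence.
Byte 1: 0xD3 = 11010011, payload 10011 (5 bits).
Byte 2: 0xA1 = 10100001 (10xxxxxx ✓), payload 100001.
Concatenate: 10011100001 = 0x4E1 (11 bits → U+04E1).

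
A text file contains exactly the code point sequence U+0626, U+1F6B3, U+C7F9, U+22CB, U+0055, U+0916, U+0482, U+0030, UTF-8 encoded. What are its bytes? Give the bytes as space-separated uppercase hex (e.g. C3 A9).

U+0626: 2-byte form → D8 A6.
U+1F6B3: 4-byte form → F0 9F 9A B3.
U+C7F9: 3-byte form → EC 9F B9.
U+22CB: 3-byte form → E2 8B 8B.
U+0055: 1-byte form → 55.
U+0916: 3-byte form → E0 A4 96.
U+0482: 2-byte form → D2 82.
U+0030: 1-byte form → 30.
Concatenated (19 bytes): D8 A6 F0 9F 9A B3 EC 9F B9 E2 8B 8B 55 E0 A4 96 D2 82 30.

D8 A6 F0 9F 9A B3 EC 9F B9 E2 8B 8B 55 E0 A4 96 D2 82 30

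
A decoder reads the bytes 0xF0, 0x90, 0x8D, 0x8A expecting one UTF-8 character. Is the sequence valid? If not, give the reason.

Leading byte 0xF0 = 11110000 → 4-byte form.
Continuation bytes 0x90=10010000, 0x8D=10001101, 0x8A=10001010 all match 10xxxxxx.
Decoded value 0x1034A is ≥ 0x10000 (shortest form) and not a surrogate.

valid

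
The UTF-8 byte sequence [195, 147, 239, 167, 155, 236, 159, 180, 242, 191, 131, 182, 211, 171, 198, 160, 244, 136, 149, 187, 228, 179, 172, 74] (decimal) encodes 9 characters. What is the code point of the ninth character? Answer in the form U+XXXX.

Offset 0: leading byte 0xC3 = 11000011 → 2-byte char #1 = C3 93.
Offset 2: leading byte 0xEF = 11101111 → 3-byte char #2 = EF A7 9B.
Offset 5: leading byte 0xEC = 11101100 → 3-byte char #3 = EC 9F B4.
Offset 8: leading byte 0xF2 = 11110010 → 4-byte char #4 = F2 BF 83 B6.
Offset 12: leading byte 0xD3 = 11010011 → 2-byte char #5 = D3 AB.
Offset 14: leading byte 0xC6 = 11000110 → 2-byte char #6 = C6 A0.
Offset 16: leading byte 0xF4 = 11110100 → 4-byte char #7 = F4 88 95 BB.
Offset 20: leading byte 0xE4 = 11100100 → 3-byte char #8 = E4 B3 AC.
Offset 23: leading byte 0x4A = 01001010 → 1-byte char #9 = 4A.
Leading byte 0x4A = 01001010 matches 0xxxxxxx → 1-byte sequence.
Byte 1: 0x4A = 01001010, payload 1001010 (7 bits).
Concatenate: 1001010 = 0x4A (7 bits → U+004A).

U+004A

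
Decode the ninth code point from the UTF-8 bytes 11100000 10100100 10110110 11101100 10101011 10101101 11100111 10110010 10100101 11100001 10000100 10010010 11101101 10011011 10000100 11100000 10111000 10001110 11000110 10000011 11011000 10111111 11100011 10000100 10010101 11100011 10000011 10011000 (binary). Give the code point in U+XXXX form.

Offset 0: leading byte 0xE0 = 11100000 → 3-byte char #1 = E0 A4 B6.
Offset 3: leading byte 0xEC = 11101100 → 3-byte char #2 = EC AB AD.
Offset 6: leading byte 0xE7 = 11100111 → 3-byte char #3 = E7 B2 A5.
Offset 9: leading byte 0xE1 = 11100001 → 3-byte char #4 = E1 84 92.
Offset 12: leading byte 0xED = 11101101 → 3-byte char #5 = ED 9B 84.
Offset 15: leading byte 0xE0 = 11100000 → 3-byte char #6 = E0 B8 8E.
Offset 18: leading byte 0xC6 = 11000110 → 2-byte char #7 = C6 83.
Offset 20: leading byte 0xD8 = 11011000 → 2-byte char #8 = D8 BF.
Offset 22: leading byte 0xE3 = 11100011 → 3-byte char #9 = E3 84 95.
Leading byte 0xE3 = 11100011 matches 1110xxxx → 3-byte sequence.
Byte 1: 0xE3 = 11100011, payload 0011 (4 bits).
Byte 2: 0x84 = 10000100 (10xxxxxx ✓), payload 000100.
Byte 3: 0x95 = 10010101 (10xxxxxx ✓), payload 010101.
Concatenate: 0011000100010101 = 0x3115 (16 bits → U+3115).

U+3115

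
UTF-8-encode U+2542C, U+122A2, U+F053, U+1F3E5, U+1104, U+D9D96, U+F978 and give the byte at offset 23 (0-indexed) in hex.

U+2542C → 4-byte form F0 A5 90 AC at offsets 0–3.
U+122A2 → 4-byte form F0 92 8A A2 at offsets 4–7.
U+F053 → 3-byte form EF 81 93 at offsets 8–10.
U+1F3E5 → 4-byte form F0 9F 8F A5 at offsets 11–14.
U+1104 → 3-byte form E1 84 84 at offsets 15–17.
U+D9D96 → 4-byte form F3 99 B6 96 at offsets 18–21.
U+F978 → 3-byte form EF A5 B8 at offsets 22–24.
Offset 23 falls in char 7's range; it's byte 2 of EF A5 B8 = 0xA5.

0xA5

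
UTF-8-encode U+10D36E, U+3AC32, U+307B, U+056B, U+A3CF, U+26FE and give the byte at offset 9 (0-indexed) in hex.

0x81

U+10D36E → 4-byte form F4 8D 8D AE at offsets 0–3.
U+3AC32 → 4-byte form F0 BA B0 B2 at offsets 4–7.
U+307B → 3-byte form E3 81 BB at offsets 8–10.
Offset 9 falls in char 3's range; it's byte 2 of E3 81 BB = 0x81.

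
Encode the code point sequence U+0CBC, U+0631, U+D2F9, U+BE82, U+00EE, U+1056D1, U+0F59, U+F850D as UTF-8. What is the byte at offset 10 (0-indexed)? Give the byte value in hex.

U+0CBC → 3-byte form E0 B2 BC at offsets 0–2.
U+0631 → 2-byte form D8 B1 at offsets 3–4.
U+D2F9 → 3-byte form ED 8B B9 at offsets 5–7.
U+BE82 → 3-byte form EB BA 82 at offsets 8–10.
Offset 10 falls in char 4's range; it's byte 3 of EB BA 82 = 0x82.

0x82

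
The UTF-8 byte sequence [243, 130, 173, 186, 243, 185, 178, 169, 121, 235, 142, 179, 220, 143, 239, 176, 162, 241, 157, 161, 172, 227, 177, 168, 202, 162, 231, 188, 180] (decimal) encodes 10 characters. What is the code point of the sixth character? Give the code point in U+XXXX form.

U+FC22

Offset 0: leading byte 0xF3 = 11110011 → 4-byte char #1 = F3 82 AD BA.
Offset 4: leading byte 0xF3 = 11110011 → 4-byte char #2 = F3 B9 B2 A9.
Offset 8: leading byte 0x79 = 01111001 → 1-byte char #3 = 79.
Offset 9: leading byte 0xEB = 11101011 → 3-byte char #4 = EB 8E B3.
Offset 12: leading byte 0xDC = 11011100 → 2-byte char #5 = DC 8F.
Offset 14: leading byte 0xEF = 11101111 → 3-byte char #6 = EF B0 A2.
Leading byte 0xEF = 11101111 matches 1110xxxx → 3-byte sequence.
Byte 1: 0xEF = 11101111, payload 1111 (4 bits).
Byte 2: 0xB0 = 10110000 (10xxxxxx ✓), payload 110000.
Byte 3: 0xA2 = 10100010 (10xxxxxx ✓), payload 100010.
Concatenate: 1111110000100010 = 0xFC22 (16 bits → U+FC22).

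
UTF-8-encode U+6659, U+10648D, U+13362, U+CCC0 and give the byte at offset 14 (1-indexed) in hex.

0x80

1-indexed offset 14 is 0-indexed offset 13.
U+6659 → 3-byte form E6 99 99 at offsets 0–2.
U+10648D → 4-byte form F4 86 92 8D at offsets 3–6.
U+13362 → 4-byte form F0 93 8D A2 at offsets 7–10.
U+CCC0 → 3-byte form EC B3 80 at offsets 11–13.
Offset 13 falls in char 4's range; it's byte 3 of EC B3 80 = 0x80.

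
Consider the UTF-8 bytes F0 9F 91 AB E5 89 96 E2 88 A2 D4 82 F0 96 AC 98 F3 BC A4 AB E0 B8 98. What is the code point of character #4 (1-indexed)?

Offset 0: leading byte 0xF0 = 11110000 → 4-byte char #1 = F0 9F 91 AB.
Offset 4: leading byte 0xE5 = 11100101 → 3-byte char #2 = E5 89 96.
Offset 7: leading byte 0xE2 = 11100010 → 3-byte char #3 = E2 88 A2.
Offset 10: leading byte 0xD4 = 11010100 → 2-byte char #4 = D4 82.
Leading byte 0xD4 = 11010100 matches 110xxxxx → 2-byte sequence.
Byte 1: 0xD4 = 11010100, payload 10100 (5 bits).
Byte 2: 0x82 = 10000010 (10xxxxxx ✓), payload 000010.
Concatenate: 10100000010 = 0x502 (11 bits → U+0502).

U+0502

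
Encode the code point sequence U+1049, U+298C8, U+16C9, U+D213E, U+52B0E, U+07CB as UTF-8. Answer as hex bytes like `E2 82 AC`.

U+1049: 3-byte form → E1 81 89.
U+298C8: 4-byte form → F0 A9 A3 88.
U+16C9: 3-byte form → E1 9B 89.
U+D213E: 4-byte form → F3 92 84 BE.
U+52B0E: 4-byte form → F1 92 AC 8E.
U+07CB: 2-byte form → DF 8B.
Concatenated (20 bytes): E1 81 89 F0 A9 A3 88 E1 9B 89 F3 92 84 BE F1 92 AC 8E DF 8B.

E1 81 89 F0 A9 A3 88 E1 9B 89 F3 92 84 BE F1 92 AC 8E DF 8B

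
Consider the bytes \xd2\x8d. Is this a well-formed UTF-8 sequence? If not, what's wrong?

valid

Leading byte 0xD2 = 11010010 → 2-byte form.
Continuation bytes 0x8D=10001101 all match 10xxxxxx.
Decoded value 0x48D is ≥ 0x80 (shortest form) and not a surrogate.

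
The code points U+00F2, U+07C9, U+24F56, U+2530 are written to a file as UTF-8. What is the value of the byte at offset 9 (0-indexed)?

U+00F2 → 2-byte form C3 B2 at offsets 0–1.
U+07C9 → 2-byte form DF 89 at offsets 2–3.
U+24F56 → 4-byte form F0 A4 BD 96 at offsets 4–7.
U+2530 → 3-byte form E2 94 B0 at offsets 8–10.
Offset 9 falls in char 4's range; it's byte 2 of E2 94 B0 = 0x94.

0x94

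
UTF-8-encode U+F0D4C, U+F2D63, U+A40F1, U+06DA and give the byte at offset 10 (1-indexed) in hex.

0xA4

1-indexed offset 10 is 0-indexed offset 9.
U+F0D4C → 4-byte form F3 B0 B5 8C at offsets 0–3.
U+F2D63 → 4-byte form F3 B2 B5 A3 at offsets 4–7.
U+A40F1 → 4-byte form F2 A4 83 B1 at offsets 8–11.
Offset 9 falls in char 3's range; it's byte 2 of F2 A4 83 B1 = 0xA4.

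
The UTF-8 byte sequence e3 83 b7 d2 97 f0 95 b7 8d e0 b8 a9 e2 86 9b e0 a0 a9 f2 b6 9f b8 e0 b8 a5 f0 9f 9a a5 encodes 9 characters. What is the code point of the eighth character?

U+0E25

Offset 0: leading byte 0xE3 = 11100011 → 3-byte char #1 = E3 83 B7.
Offset 3: leading byte 0xD2 = 11010010 → 2-byte char #2 = D2 97.
Offset 5: leading byte 0xF0 = 11110000 → 4-byte char #3 = F0 95 B7 8D.
Offset 9: leading byte 0xE0 = 11100000 → 3-byte char #4 = E0 B8 A9.
Offset 12: leading byte 0xE2 = 11100010 → 3-byte char #5 = E2 86 9B.
Offset 15: leading byte 0xE0 = 11100000 → 3-byte char #6 = E0 A0 A9.
Offset 18: leading byte 0xF2 = 11110010 → 4-byte char #7 = F2 B6 9F B8.
Offset 22: leading byte 0xE0 = 11100000 → 3-byte char #8 = E0 B8 A5.
Leading byte 0xE0 = 11100000 matches 1110xxxx → 3-byte sequence.
Byte 1: 0xE0 = 11100000, payload 0000 (4 bits).
Byte 2: 0xB8 = 10111000 (10xxxxxx ✓), payload 111000.
Byte 3: 0xA5 = 10100101 (10xxxxxx ✓), payload 100101.
Concatenate: 0000111000100101 = 0xE25 (16 bits → U+0E25).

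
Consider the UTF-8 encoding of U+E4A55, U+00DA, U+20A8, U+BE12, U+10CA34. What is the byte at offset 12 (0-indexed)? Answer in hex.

0xF4

U+E4A55 → 4-byte form F3 A4 A9 95 at offsets 0–3.
U+00DA → 2-byte form C3 9A at offsets 4–5.
U+20A8 → 3-byte form E2 82 A8 at offsets 6–8.
U+BE12 → 3-byte form EB B8 92 at offsets 9–11.
U+10CA34 → 4-byte form F4 8C A8 B4 at offsets 12–15.
Offset 12 falls in char 5's range; it's byte 1 of F4 8C A8 B4 = 0xF4.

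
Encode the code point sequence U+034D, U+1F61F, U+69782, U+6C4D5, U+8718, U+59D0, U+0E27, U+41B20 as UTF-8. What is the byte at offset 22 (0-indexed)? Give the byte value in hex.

U+034D → 2-byte form CD 8D at offsets 0–1.
U+1F61F → 4-byte form F0 9F 98 9F at offsets 2–5.
U+69782 → 4-byte form F1 A9 9E 82 at offsets 6–9.
U+6C4D5 → 4-byte form F1 AC 93 95 at offsets 10–13.
U+8718 → 3-byte form E8 9C 98 at offsets 14–16.
U+59D0 → 3-byte form E5 A7 90 at offsets 17–19.
U+0E27 → 3-byte form E0 B8 A7 at offsets 20–22.
Offset 22 falls in char 7's range; it's byte 3 of E0 B8 A7 = 0xA7.

0xA7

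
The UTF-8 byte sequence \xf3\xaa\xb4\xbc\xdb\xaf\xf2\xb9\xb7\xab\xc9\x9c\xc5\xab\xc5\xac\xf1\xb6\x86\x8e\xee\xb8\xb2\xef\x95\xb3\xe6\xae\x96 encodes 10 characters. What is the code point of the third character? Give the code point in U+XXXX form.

Offset 0: leading byte 0xF3 = 11110011 → 4-byte char #1 = F3 AA B4 BC.
Offset 4: leading byte 0xDB = 11011011 → 2-byte char #2 = DB AF.
Offset 6: leading byte 0xF2 = 11110010 → 4-byte char #3 = F2 B9 B7 AB.
Leading byte 0xF2 = 11110010 matches 11110xxx → 4-byte sequence.
Byte 1: 0xF2 = 11110010, payload 010 (3 bits).
Byte 2: 0xB9 = 10111001 (10xxxxxx ✓), payload 111001.
Byte 3: 0xB7 = 10110111 (10xxxxxx ✓), payload 110111.
Byte 4: 0xAB = 10101011 (10xxxxxx ✓), payload 101011.
Concatenate: 010111001110111101011 = 0xB9DEB (21 bits → U+B9DEB).

U+B9DEB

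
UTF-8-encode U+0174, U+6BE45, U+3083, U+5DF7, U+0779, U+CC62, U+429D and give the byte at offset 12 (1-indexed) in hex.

1-indexed offset 12 is 0-indexed offset 11.
U+0174 → 2-byte form C5 B4 at offsets 0–1.
U+6BE45 → 4-byte form F1 AB B9 85 at offsets 2–5.
U+3083 → 3-byte form E3 82 83 at offsets 6–8.
U+5DF7 → 3-byte form E5 B7 B7 at offsets 9–11.
Offset 11 falls in char 4's range; it's byte 3 of E5 B7 B7 = 0xB7.

0xB7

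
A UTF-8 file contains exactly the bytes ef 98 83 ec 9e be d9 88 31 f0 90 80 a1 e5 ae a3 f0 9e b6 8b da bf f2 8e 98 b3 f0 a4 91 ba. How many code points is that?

Byte at offset 0: 0xEF = 11101111 → 3-byte char (#1). Advance 3.
Byte at offset 3: 0xEC = 11101100 → 3-byte char (#2). Advance 3.
Byte at offset 6: 0xD9 = 11011001 → 2-byte char (#3). Advance 2.
Byte at offset 8: 0x31 = 00110001 → 1-byte char (#4). Advance 1.
Byte at offset 9: 0xF0 = 11110000 → 4-byte char (#5). Advance 4.
Byte at offset 13: 0xE5 = 11100101 → 3-byte char (#6). Advance 3.
Byte at offset 16: 0xF0 = 11110000 → 4-byte char (#7). Advance 4.
Byte at offset 20: 0xDA = 11011010 → 2-byte char (#8). Advance 2.
Byte at offset 22: 0xF2 = 11110010 → 4-byte char (#9). Advance 4.
Byte at offset 26: 0xF0 = 11110000 → 4-byte char (#10). Advance 4.
Reached end at offset 30 after 10 code points.

10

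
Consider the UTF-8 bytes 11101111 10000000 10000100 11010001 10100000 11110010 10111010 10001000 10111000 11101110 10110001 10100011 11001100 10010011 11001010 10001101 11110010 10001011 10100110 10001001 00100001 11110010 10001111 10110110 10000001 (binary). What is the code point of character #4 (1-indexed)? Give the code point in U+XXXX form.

Offset 0: leading byte 0xEF = 11101111 → 3-byte char #1 = EF 80 84.
Offset 3: leading byte 0xD1 = 11010001 → 2-byte char #2 = D1 A0.
Offset 5: leading byte 0xF2 = 11110010 → 4-byte char #3 = F2 BA 88 B8.
Offset 9: leading byte 0xEE = 11101110 → 3-byte char #4 = EE B1 A3.
Leading byte 0xEE = 11101110 matches 1110xxxx → 3-byte sequence.
Byte 1: 0xEE = 11101110, payload 1110 (4 bits).
Byte 2: 0xB1 = 10110001 (10xxxxxx ✓), payload 110001.
Byte 3: 0xA3 = 10100011 (10xxxxxx ✓), payload 100011.
Concatenate: 1110110001100011 = 0xEC63 (16 bits → U+EC63).

U+EC63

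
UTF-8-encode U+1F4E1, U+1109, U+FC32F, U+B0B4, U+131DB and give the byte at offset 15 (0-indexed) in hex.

U+1F4E1 → 4-byte form F0 9F 93 A1 at offsets 0–3.
U+1109 → 3-byte form E1 84 89 at offsets 4–6.
U+FC32F → 4-byte form F3 BC 8C AF at offsets 7–10.
U+B0B4 → 3-byte form EB 82 B4 at offsets 11–13.
U+131DB → 4-byte form F0 93 87 9B at offsets 14–17.
Offset 15 falls in char 5's range; it's byte 2 of F0 93 87 9B = 0x93.

0x93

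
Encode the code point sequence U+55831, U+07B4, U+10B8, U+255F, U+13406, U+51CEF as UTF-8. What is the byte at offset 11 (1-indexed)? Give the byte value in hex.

0x95

1-indexed offset 11 is 0-indexed offset 10.
U+55831 → 4-byte form F1 95 A0 B1 at offsets 0–3.
U+07B4 → 2-byte form DE B4 at offsets 4–5.
U+10B8 → 3-byte form E1 82 B8 at offsets 6–8.
U+255F → 3-byte form E2 95 9F at offsets 9–11.
Offset 10 falls in char 4's range; it's byte 2 of E2 95 9F = 0x95.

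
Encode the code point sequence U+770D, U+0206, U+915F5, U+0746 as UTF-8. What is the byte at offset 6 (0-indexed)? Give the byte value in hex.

0x91

U+770D → 3-byte form E7 9C 8D at offsets 0–2.
U+0206 → 2-byte form C8 86 at offsets 3–4.
U+915F5 → 4-byte form F2 91 97 B5 at offsets 5–8.
Offset 6 falls in char 3's range; it's byte 2 of F2 91 97 B5 = 0x91.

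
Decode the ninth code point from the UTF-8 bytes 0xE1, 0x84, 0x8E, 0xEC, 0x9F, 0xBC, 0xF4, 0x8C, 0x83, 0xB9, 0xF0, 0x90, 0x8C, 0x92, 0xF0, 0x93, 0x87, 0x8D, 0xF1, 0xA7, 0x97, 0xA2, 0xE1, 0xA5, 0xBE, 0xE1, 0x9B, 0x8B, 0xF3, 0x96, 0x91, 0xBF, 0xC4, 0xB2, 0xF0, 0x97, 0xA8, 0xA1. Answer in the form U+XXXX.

Offset 0: leading byte 0xE1 = 11100001 → 3-byte char #1 = E1 84 8E.
Offset 3: leading byte 0xEC = 11101100 → 3-byte char #2 = EC 9F BC.
Offset 6: leading byte 0xF4 = 11110100 → 4-byte char #3 = F4 8C 83 B9.
Offset 10: leading byte 0xF0 = 11110000 → 4-byte char #4 = F0 90 8C 92.
Offset 14: leading byte 0xF0 = 11110000 → 4-byte char #5 = F0 93 87 8D.
Offset 18: leading byte 0xF1 = 11110001 → 4-byte char #6 = F1 A7 97 A2.
Offset 22: leading byte 0xE1 = 11100001 → 3-byte char #7 = E1 A5 BE.
Offset 25: leading byte 0xE1 = 11100001 → 3-byte char #8 = E1 9B 8B.
Offset 28: leading byte 0xF3 = 11110011 → 4-byte char #9 = F3 96 91 BF.
Leading byte 0xF3 = 11110011 matches 11110xxx → 4-byte sequence.
Byte 1: 0xF3 = 11110011, payload 011 (3 bits).
Byte 2: 0x96 = 10010110 (10xxxxxx ✓), payload 010110.
Byte 3: 0x91 = 10010001 (10xxxxxx ✓), payload 010001.
Byte 4: 0xBF = 10111111 (10xxxxxx ✓), payload 111111.
Concatenate: 011010110010001111111 = 0xD647F (21 bits → U+D647F).

U+D647F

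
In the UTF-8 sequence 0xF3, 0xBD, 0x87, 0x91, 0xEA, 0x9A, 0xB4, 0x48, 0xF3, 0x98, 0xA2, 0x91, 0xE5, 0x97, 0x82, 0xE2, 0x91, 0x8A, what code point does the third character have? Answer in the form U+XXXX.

Offset 0: leading byte 0xF3 = 11110011 → 4-byte char #1 = F3 BD 87 91.
Offset 4: leading byte 0xEA = 11101010 → 3-byte char #2 = EA 9A B4.
Offset 7: leading byte 0x48 = 01001000 → 1-byte char #3 = 48.
Leading byte 0x48 = 01001000 matches 0xxxxxxx → 1-byte sequence.
Byte 1: 0x48 = 01001000, payload 1001000 (7 bits).
Concatenate: 1001000 = 0x48 (7 bits → U+0048).

U+0048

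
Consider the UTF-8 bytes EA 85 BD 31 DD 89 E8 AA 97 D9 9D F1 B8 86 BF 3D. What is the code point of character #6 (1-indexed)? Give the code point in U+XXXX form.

Offset 0: leading byte 0xEA = 11101010 → 3-byte char #1 = EA 85 BD.
Offset 3: leading byte 0x31 = 00110001 → 1-byte char #2 = 31.
Offset 4: leading byte 0xDD = 11011101 → 2-byte char #3 = DD 89.
Offset 6: leading byte 0xE8 = 11101000 → 3-byte char #4 = E8 AA 97.
Offset 9: leading byte 0xD9 = 11011001 → 2-byte char #5 = D9 9D.
Offset 11: leading byte 0xF1 = 11110001 → 4-byte char #6 = F1 B8 86 BF.
Leading byte 0xF1 = 11110001 matches 11110xxx → 4-byte sequence.
Byte 1: 0xF1 = 11110001, payload 001 (3 bits).
Byte 2: 0xB8 = 10111000 (10xxxxxx ✓), payload 111000.
Byte 3: 0x86 = 10000110 (10xxxxxx ✓), payload 000110.
Byte 4: 0xBF = 10111111 (10xxxxxx ✓), payload 111111.
Concatenate: 001111000000110111111 = 0x781BF (21 bits → U+781BF).

U+781BF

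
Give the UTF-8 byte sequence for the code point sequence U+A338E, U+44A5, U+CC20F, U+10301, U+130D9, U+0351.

U+A338E: 4-byte form → F2 A3 8E 8E.
U+44A5: 3-byte form → E4 92 A5.
U+CC20F: 4-byte form → F3 8C 88 8F.
U+10301: 4-byte form → F0 90 8C 81.
U+130D9: 4-byte form → F0 93 83 99.
U+0351: 2-byte form → CD 91.
Concatenated (21 bytes): F2 A3 8E 8E E4 92 A5 F3 8C 88 8F F0 90 8C 81 F0 93 83 99 CD 91.

F2 A3 8E 8E E4 92 A5 F3 8C 88 8F F0 90 8C 81 F0 93 83 99 CD 91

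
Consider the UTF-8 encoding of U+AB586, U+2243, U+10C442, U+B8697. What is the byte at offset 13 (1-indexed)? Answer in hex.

1-indexed offset 13 is 0-indexed offset 12.
U+AB586 → 4-byte form F2 AB 96 86 at offsets 0–3.
U+2243 → 3-byte form E2 89 83 at offsets 4–6.
U+10C442 → 4-byte form F4 8C 91 82 at offsets 7–10.
U+B8697 → 4-byte form F2 B8 9A 97 at offsets 11–14.
Offset 12 falls in char 4's range; it's byte 2 of F2 B8 9A 97 = 0xB8.

0xB8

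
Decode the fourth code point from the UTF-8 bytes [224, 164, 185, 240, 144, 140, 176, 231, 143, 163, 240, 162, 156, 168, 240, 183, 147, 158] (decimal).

U+22728

Offset 0: leading byte 0xE0 = 11100000 → 3-byte char #1 = E0 A4 B9.
Offset 3: leading byte 0xF0 = 11110000 → 4-byte char #2 = F0 90 8C B0.
Offset 7: leading byte 0xE7 = 11100111 → 3-byte char #3 = E7 8F A3.
Offset 10: leading byte 0xF0 = 11110000 → 4-byte char #4 = F0 A2 9C A8.
Leading byte 0xF0 = 11110000 matches 11110xxx → 4-byte sequence.
Byte 1: 0xF0 = 11110000, payload 000 (3 bits).
Byte 2: 0xA2 = 10100010 (10xxxxxx ✓), payload 100010.
Byte 3: 0x9C = 10011100 (10xxxxxx ✓), payload 011100.
Byte 4: 0xA8 = 10101000 (10xxxxxx ✓), payload 101000.
Concatenate: 000100010011100101000 = 0x22728 (21 bits → U+22728).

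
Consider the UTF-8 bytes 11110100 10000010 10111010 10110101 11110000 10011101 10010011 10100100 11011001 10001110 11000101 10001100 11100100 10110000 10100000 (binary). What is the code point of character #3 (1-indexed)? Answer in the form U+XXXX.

Offset 0: leading byte 0xF4 = 11110100 → 4-byte char #1 = F4 82 BA B5.
Offset 4: leading byte 0xF0 = 11110000 → 4-byte char #2 = F0 9D 93 A4.
Offset 8: leading byte 0xD9 = 11011001 → 2-byte char #3 = D9 8E.
Leading byte 0xD9 = 11011001 matches 110xxxxx → 2-byte sequence.
Byte 1: 0xD9 = 11011001, payload 11001 (5 bits).
Byte 2: 0x8E = 10001110 (10xxxxxx ✓), payload 001110.
Concatenate: 11001001110 = 0x64E (11 bits → U+064E).

U+064E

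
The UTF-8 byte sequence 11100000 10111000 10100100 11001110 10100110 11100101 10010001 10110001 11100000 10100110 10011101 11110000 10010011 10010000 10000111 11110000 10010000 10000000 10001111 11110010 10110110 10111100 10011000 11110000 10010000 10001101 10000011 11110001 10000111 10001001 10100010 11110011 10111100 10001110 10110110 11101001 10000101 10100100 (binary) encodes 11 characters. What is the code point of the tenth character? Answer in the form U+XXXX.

Offset 0: leading byte 0xE0 = 11100000 → 3-byte char #1 = E0 B8 A4.
Offset 3: leading byte 0xCE = 11001110 → 2-byte char #2 = CE A6.
Offset 5: leading byte 0xE5 = 11100101 → 3-byte char #3 = E5 91 B1.
Offset 8: leading byte 0xE0 = 11100000 → 3-byte char #4 = E0 A6 9D.
Offset 11: leading byte 0xF0 = 11110000 → 4-byte char #5 = F0 93 90 87.
Offset 15: leading byte 0xF0 = 11110000 → 4-byte char #6 = F0 90 80 8F.
Offset 19: leading byte 0xF2 = 11110010 → 4-byte char #7 = F2 B6 BC 98.
Offset 23: leading byte 0xF0 = 11110000 → 4-byte char #8 = F0 90 8D 83.
Offset 27: leading byte 0xF1 = 11110001 → 4-byte char #9 = F1 87 89 A2.
Offset 31: leading byte 0xF3 = 11110011 → 4-byte char #10 = F3 BC 8E B6.
Leading byte 0xF3 = 11110011 matches 11110xxx → 4-byte sequence.
Byte 1: 0xF3 = 11110011, payload 011 (3 bits).
Byte 2: 0xBC = 10111100 (10xxxxxx ✓), payload 111100.
Byte 3: 0x8E = 10001110 (10xxxxxx ✓), payload 001110.
Byte 4: 0xB6 = 10110110 (10xxxxxx ✓), payload 110110.
Concatenate: 011111100001110110110 = 0xFC3B6 (21 bits → U+FC3B6).

U+FC3B6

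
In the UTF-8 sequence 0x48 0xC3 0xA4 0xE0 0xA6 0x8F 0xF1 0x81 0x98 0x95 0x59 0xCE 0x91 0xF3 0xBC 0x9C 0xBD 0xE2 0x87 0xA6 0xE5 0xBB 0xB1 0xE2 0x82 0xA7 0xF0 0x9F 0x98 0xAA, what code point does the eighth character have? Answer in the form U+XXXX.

U+21E6

Offset 0: leading byte 0x48 = 01001000 → 1-byte char #1 = 48.
Offset 1: leading byte 0xC3 = 11000011 → 2-byte char #2 = C3 A4.
Offset 3: leading byte 0xE0 = 11100000 → 3-byte char #3 = E0 A6 8F.
Offset 6: leading byte 0xF1 = 11110001 → 4-byte char #4 = F1 81 98 95.
Offset 10: leading byte 0x59 = 01011001 → 1-byte char #5 = 59.
Offset 11: leading byte 0xCE = 11001110 → 2-byte char #6 = CE 91.
Offset 13: leading byte 0xF3 = 11110011 → 4-byte char #7 = F3 BC 9C BD.
Offset 17: leading byte 0xE2 = 11100010 → 3-byte char #8 = E2 87 A6.
Leading byte 0xE2 = 11100010 matches 1110xxxx → 3-byte sequence.
Byte 1: 0xE2 = 11100010, payload 0010 (4 bits).
Byte 2: 0x87 = 10000111 (10xxxxxx ✓), payload 000111.
Byte 3: 0xA6 = 10100110 (10xxxxxx ✓), payload 100110.
Concatenate: 0010000111100110 = 0x21E6 (16 bits → U+21E6).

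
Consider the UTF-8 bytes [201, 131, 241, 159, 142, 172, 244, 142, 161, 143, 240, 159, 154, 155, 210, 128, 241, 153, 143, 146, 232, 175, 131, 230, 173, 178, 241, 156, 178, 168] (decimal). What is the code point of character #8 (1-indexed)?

U+6B72

Offset 0: leading byte 0xC9 = 11001001 → 2-byte char #1 = C9 83.
Offset 2: leading byte 0xF1 = 11110001 → 4-byte char #2 = F1 9F 8E AC.
Offset 6: leading byte 0xF4 = 11110100 → 4-byte char #3 = F4 8E A1 8F.
Offset 10: leading byte 0xF0 = 11110000 → 4-byte char #4 = F0 9F 9A 9B.
Offset 14: leading byte 0xD2 = 11010010 → 2-byte char #5 = D2 80.
Offset 16: leading byte 0xF1 = 11110001 → 4-byte char #6 = F1 99 8F 92.
Offset 20: leading byte 0xE8 = 11101000 → 3-byte char #7 = E8 AF 83.
Offset 23: leading byte 0xE6 = 11100110 → 3-byte char #8 = E6 AD B2.
Leading byte 0xE6 = 11100110 matches 1110xxxx → 3-byte sequence.
Byte 1: 0xE6 = 11100110, payload 0110 (4 bits).
Byte 2: 0xAD = 10101101 (10xxxxxx ✓), payload 101101.
Byte 3: 0xB2 = 10110010 (10xxxxxx ✓), payload 110010.
Concatenate: 0110101101110010 = 0x6B72 (16 bits → U+6B72).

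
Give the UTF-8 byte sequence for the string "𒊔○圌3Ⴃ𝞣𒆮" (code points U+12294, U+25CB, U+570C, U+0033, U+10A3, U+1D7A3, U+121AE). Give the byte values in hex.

F0 92 8A 94 E2 97 8B E5 9C 8C 33 E1 82 A3 F0 9D 9E A3 F0 92 86 AE

U+12294: 4-byte form → F0 92 8A 94.
U+25CB: 3-byte form → E2 97 8B.
U+570C: 3-byte form → E5 9C 8C.
U+0033: 1-byte form → 33.
U+10A3: 3-byte form → E1 82 A3.
U+1D7A3: 4-byte form → F0 9D 9E A3.
U+121AE: 4-byte form → F0 92 86 AE.
Concatenated (22 bytes): F0 92 8A 94 E2 97 8B E5 9C 8C 33 E1 82 A3 F0 9D 9E A3 F0 92 86 AE.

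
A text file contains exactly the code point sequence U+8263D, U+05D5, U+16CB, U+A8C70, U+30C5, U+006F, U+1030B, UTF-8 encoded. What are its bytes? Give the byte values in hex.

U+8263D: 4-byte form → F2 82 98 BD.
U+05D5: 2-byte form → D7 95.
U+16CB: 3-byte form → E1 9B 8B.
U+A8C70: 4-byte form → F2 A8 B1 B0.
U+30C5: 3-byte form → E3 83 85.
U+006F: 1-byte form → 6F.
U+1030B: 4-byte form → F0 90 8C 8B.
Concatenated (21 bytes): F2 82 98 BD D7 95 E1 9B 8B F2 A8 B1 B0 E3 83 85 6F F0 90 8C 8B.

F2 82 98 BD D7 95 E1 9B 8B F2 A8 B1 B0 E3 83 85 6F F0 90 8C 8B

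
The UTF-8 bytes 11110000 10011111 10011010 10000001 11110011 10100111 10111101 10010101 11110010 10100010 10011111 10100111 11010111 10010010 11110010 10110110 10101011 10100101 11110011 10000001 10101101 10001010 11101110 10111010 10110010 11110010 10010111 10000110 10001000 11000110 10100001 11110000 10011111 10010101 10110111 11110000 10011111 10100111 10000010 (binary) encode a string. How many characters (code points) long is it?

11

Byte at offset 0: 0xF0 = 11110000 → 4-byte char (#1). Advance 4.
Byte at offset 4: 0xF3 = 11110011 → 4-byte char (#2). Advance 4.
Byte at offset 8: 0xF2 = 11110010 → 4-byte char (#3). Advance 4.
Byte at offset 12: 0xD7 = 11010111 → 2-byte char (#4). Advance 2.
Byte at offset 14: 0xF2 = 11110010 → 4-byte char (#5). Advance 4.
Byte at offset 18: 0xF3 = 11110011 → 4-byte char (#6). Advance 4.
Byte at offset 22: 0xEE = 11101110 → 3-byte char (#7). Advance 3.
Byte at offset 25: 0xF2 = 11110010 → 4-byte char (#8). Advance 4.
Byte at offset 29: 0xC6 = 11000110 → 2-byte char (#9). Advance 2.
Byte at offset 31: 0xF0 = 11110000 → 4-byte char (#10). Advance 4.
Byte at offset 35: 0xF0 = 11110000 → 4-byte char (#11). Advance 4.
Reached end at offset 39 after 11 code points.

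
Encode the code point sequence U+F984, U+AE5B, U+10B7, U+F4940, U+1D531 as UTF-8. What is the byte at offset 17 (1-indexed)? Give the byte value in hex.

1-indexed offset 17 is 0-indexed offset 16.
U+F984 → 3-byte form EF A6 84 at offsets 0–2.
U+AE5B → 3-byte form EA B9 9B at offsets 3–5.
U+10B7 → 3-byte form E1 82 B7 at offsets 6–8.
U+F4940 → 4-byte form F3 B4 A5 80 at offsets 9–12.
U+1D531 → 4-byte form F0 9D 94 B1 at offsets 13–16.
Offset 16 falls in char 5's range; it's byte 4 of F0 9D 94 B1 = 0xB1.

0xB1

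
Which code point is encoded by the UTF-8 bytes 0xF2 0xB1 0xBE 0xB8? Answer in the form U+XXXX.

U+B1FB8

Leading byte 0xF2 = 11110010 matches 11110xxx → 4-byte sequence.
Byte 1: 0xF2 = 11110010, payload 010 (3 bits).
Byte 2: 0xB1 = 10110001 (10xxxxxx ✓), payload 110001.
Byte 3: 0xBE = 10111110 (10xxxxxx ✓), payload 111110.
Byte 4: 0xB8 = 10111000 (10xxxxxx ✓), payload 111000.
Concatenate: 010110001111110111000 = 0xB1FB8 (21 bits → U+B1FB8).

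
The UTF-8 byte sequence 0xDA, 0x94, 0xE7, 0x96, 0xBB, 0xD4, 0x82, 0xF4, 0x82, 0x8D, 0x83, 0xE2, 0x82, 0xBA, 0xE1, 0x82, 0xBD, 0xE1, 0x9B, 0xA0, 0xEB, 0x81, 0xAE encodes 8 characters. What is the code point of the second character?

U+75BB

Offset 0: leading byte 0xDA = 11011010 → 2-byte char #1 = DA 94.
Offset 2: leading byte 0xE7 = 11100111 → 3-byte char #2 = E7 96 BB.
Leading byte 0xE7 = 11100111 matches 1110xxxx → 3-byte sequence.
Byte 1: 0xE7 = 11100111, payload 0111 (4 bits).
Byte 2: 0x96 = 10010110 (10xxxxxx ✓), payload 010110.
Byte 3: 0xBB = 10111011 (10xxxxxx ✓), payload 111011.
Concatenate: 0111010110111011 = 0x75BB (16 bits → U+75BB).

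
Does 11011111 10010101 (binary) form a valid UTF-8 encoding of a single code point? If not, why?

Leading byte 0xDF = 11011111 → 2-byte form.
Continuation bytes 0x95=10010101 all match 10xxxxxx.
Decoded value 0x7D5 is ≥ 0x80 (shortest form) and not a surrogate.

valid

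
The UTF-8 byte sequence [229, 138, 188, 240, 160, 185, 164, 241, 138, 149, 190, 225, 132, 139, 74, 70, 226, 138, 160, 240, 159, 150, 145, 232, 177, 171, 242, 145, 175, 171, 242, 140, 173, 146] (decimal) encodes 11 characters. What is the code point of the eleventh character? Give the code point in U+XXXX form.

U+8CB52

Offset 0: leading byte 0xE5 = 11100101 → 3-byte char #1 = E5 8A BC.
Offset 3: leading byte 0xF0 = 11110000 → 4-byte char #2 = F0 A0 B9 A4.
Offset 7: leading byte 0xF1 = 11110001 → 4-byte char #3 = F1 8A 95 BE.
Offset 11: leading byte 0xE1 = 11100001 → 3-byte char #4 = E1 84 8B.
Offset 14: leading byte 0x4A = 01001010 → 1-byte char #5 = 4A.
Offset 15: leading byte 0x46 = 01000110 → 1-byte char #6 = 46.
Offset 16: leading byte 0xE2 = 11100010 → 3-byte char #7 = E2 8A A0.
Offset 19: leading byte 0xF0 = 11110000 → 4-byte char #8 = F0 9F 96 91.
Offset 23: leading byte 0xE8 = 11101000 → 3-byte char #9 = E8 B1 AB.
Offset 26: leading byte 0xF2 = 11110010 → 4-byte char #10 = F2 91 AF AB.
Offset 30: leading byte 0xF2 = 11110010 → 4-byte char #11 = F2 8C AD 92.
Leading byte 0xF2 = 11110010 matches 11110xxx → 4-byte sequence.
Byte 1: 0xF2 = 11110010, payload 010 (3 bits).
Byte 2: 0x8C = 10001100 (10xxxxxx ✓), payload 001100.
Byte 3: 0xAD = 10101101 (10xxxxxx ✓), payload 101101.
Byte 4: 0x92 = 10010010 (10xxxxxx ✓), payload 010010.
Concatenate: 010001100101101010010 = 0x8CB52 (21 bits → U+8CB52).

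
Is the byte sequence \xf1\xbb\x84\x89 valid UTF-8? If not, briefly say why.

Leading byte 0xF1 = 11110001 → 4-byte form.
Continuation bytes 0xBB=10111011, 0x84=10000100, 0x89=10001001 all match 10xxxxxx.
Decoded value 0x7B109 is ≥ 0x10000 (shortest form) and not a surrogate.

valid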